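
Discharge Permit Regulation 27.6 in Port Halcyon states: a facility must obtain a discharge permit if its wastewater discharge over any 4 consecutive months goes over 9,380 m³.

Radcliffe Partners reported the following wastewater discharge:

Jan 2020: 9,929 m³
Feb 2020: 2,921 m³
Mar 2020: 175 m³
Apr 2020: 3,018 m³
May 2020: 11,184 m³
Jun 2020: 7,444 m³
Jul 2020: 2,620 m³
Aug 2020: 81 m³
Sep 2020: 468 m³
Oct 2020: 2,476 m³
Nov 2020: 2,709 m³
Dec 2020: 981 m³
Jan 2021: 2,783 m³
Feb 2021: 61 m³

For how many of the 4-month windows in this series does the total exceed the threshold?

Jan 2020–Apr 2020: 9,929 m³ + 2,921 m³ + 175 m³ + 3,018 m³ = 16,043 m³ (over)
Feb 2020–May 2020: 2,921 m³ + 175 m³ + 3,018 m³ + 11,184 m³ = 17,298 m³ (over)
Mar 2020–Jun 2020: 175 m³ + 3,018 m³ + 11,184 m³ + 7,444 m³ = 21,821 m³ (over)
Apr 2020–Jul 2020: 3,018 m³ + 11,184 m³ + 7,444 m³ + 2,620 m³ = 24,266 m³ (over)
May 2020–Aug 2020: 11,184 m³ + 7,444 m³ + 2,620 m³ + 81 m³ = 21,329 m³ (over)
Jun 2020–Sep 2020: 7,444 m³ + 2,620 m³ + 81 m³ + 468 m³ = 10,613 m³ (over)
Jul 2020–Oct 2020: 2,620 m³ + 81 m³ + 468 m³ + 2,476 m³ = 5,645 m³ (under)
Aug 2020–Nov 2020: 81 m³ + 468 m³ + 2,476 m³ + 2,709 m³ = 5,734 m³ (under)
Sep 2020–Dec 2020: 468 m³ + 2,476 m³ + 2,709 m³ + 981 m³ = 6,634 m³ (under)
Oct 2020–Jan 2021: 2,476 m³ + 2,709 m³ + 981 m³ + 2,783 m³ = 8,949 m³ (under)
Nov 2020–Feb 2021: 2,709 m³ + 981 m³ + 2,783 m³ + 61 m³ = 6,534 m³ (under)
6 windows exceed the threshold.

6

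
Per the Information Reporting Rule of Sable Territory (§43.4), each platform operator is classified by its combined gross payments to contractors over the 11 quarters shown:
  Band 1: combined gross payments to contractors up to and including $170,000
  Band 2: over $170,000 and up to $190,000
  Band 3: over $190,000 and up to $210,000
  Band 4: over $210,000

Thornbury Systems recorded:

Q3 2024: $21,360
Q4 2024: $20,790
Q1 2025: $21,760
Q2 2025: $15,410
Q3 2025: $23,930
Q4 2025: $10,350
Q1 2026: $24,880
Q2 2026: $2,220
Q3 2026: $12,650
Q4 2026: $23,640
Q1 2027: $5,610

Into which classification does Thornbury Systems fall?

Band 2

Combined gross payments to contractors: $21,360 + $20,790 + $21,760 + $15,410 + $23,930 + $10,350 + $24,880 + $2,220 + $12,650 + $23,640 + $5,610 = $182,600.
$170,000 < $182,600 ≤ $190,000, so Band 2 applies.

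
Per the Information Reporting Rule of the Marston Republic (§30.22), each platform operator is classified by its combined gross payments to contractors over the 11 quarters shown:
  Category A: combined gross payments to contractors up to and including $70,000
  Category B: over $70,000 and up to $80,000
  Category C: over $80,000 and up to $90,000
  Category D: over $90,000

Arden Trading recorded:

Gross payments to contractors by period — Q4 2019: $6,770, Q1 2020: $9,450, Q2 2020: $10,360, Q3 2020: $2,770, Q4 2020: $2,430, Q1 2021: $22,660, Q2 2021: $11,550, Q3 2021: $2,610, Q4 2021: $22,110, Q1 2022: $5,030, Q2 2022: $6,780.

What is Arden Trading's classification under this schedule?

Category D

Combined gross payments to contractors: $6,770 + $9,450 + $10,360 + $2,770 + $2,430 + $22,660 + $11,550 + $2,610 + $22,110 + $5,030 + $6,780 = $102,520.
$102,520 > $90,000, so Category D applies.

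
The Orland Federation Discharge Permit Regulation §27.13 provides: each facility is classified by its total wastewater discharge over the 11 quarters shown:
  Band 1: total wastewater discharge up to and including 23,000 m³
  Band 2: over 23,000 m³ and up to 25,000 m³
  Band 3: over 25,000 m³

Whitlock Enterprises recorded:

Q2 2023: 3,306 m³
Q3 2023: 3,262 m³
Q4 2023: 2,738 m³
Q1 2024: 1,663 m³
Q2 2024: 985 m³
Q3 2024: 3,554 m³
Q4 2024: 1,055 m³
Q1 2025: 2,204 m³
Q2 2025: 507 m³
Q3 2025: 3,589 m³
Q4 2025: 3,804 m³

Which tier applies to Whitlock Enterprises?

Total wastewater discharge: 3,306 m³ + 3,262 m³ + 2,738 m³ + 1,663 m³ + 985 m³ + 3,554 m³ + 1,055 m³ + 2,204 m³ + 507 m³ + 3,589 m³ + 3,804 m³ = 26,667 m³.
26,667 m³ > 25,000 m³, so Band 3 applies.

Band 3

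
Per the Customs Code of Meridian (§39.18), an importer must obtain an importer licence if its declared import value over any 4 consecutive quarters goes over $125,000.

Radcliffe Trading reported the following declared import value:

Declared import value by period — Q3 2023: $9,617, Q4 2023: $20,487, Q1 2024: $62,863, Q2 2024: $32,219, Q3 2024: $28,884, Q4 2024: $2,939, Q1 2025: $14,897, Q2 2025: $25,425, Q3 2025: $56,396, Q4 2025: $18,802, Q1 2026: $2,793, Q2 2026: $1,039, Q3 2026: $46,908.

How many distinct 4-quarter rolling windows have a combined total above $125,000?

Q3 2023–Q2 2024: $9,617 + $20,487 + $62,863 + $32,219 = $125,186 (over)
Q4 2023–Q3 2024: $20,487 + $62,863 + $32,219 + $28,884 = $144,453 (over)
Q1 2024–Q4 2024: $62,863 + $32,219 + $28,884 + $2,939 = $126,905 (over)
Q2 2024–Q1 2025: $32,219 + $28,884 + $2,939 + $14,897 = $78,939 (under)
Q3 2024–Q2 2025: $28,884 + $2,939 + $14,897 + $25,425 = $72,145 (under)
Q4 2024–Q3 2025: $2,939 + $14,897 + $25,425 + $56,396 = $99,657 (under)
Q1 2025–Q4 2025: $14,897 + $25,425 + $56,396 + $18,802 = $115,520 (under)
Q2 2025–Q1 2026: $25,425 + $56,396 + $18,802 + $2,793 = $103,416 (under)
Q3 2025–Q2 2026: $56,396 + $18,802 + $2,793 + $1,039 = $79,030 (under)
Q4 2025–Q3 2026: $18,802 + $2,793 + $1,039 + $46,908 = $69,542 (under)
3 windows exceed the threshold.

3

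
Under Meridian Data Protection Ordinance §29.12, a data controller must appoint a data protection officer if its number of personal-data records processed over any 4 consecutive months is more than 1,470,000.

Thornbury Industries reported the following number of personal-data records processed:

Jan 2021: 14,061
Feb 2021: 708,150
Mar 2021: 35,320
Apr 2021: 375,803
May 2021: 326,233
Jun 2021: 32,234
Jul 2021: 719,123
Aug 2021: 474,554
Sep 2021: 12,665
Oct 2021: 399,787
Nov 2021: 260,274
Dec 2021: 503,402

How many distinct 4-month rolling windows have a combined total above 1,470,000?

Jan 2021–Apr 2021: 14,061 + 708,150 + 35,320 + 375,803 = 1,133,334 (under)
Feb 2021–May 2021: 708,150 + 35,320 + 375,803 + 326,233 = 1,445,506 (under)
Mar 2021–Jun 2021: 35,320 + 375,803 + 326,233 + 32,234 = 769,590 (under)
Apr 2021–Jul 2021: 375,803 + 326,233 + 32,234 + 719,123 = 1,453,393 (under)
May 2021–Aug 2021: 326,233 + 32,234 + 719,123 + 474,554 = 1,552,144 (over)
Jun 2021–Sep 2021: 32,234 + 719,123 + 474,554 + 12,665 = 1,238,576 (under)
Jul 2021–Oct 2021: 719,123 + 474,554 + 12,665 + 399,787 = 1,606,129 (over)
Aug 2021–Nov 2021: 474,554 + 12,665 + 399,787 + 260,274 = 1,147,280 (under)
Sep 2021–Dec 2021: 12,665 + 399,787 + 260,274 + 503,402 = 1,176,128 (under)
2 windows exceed the threshold.

2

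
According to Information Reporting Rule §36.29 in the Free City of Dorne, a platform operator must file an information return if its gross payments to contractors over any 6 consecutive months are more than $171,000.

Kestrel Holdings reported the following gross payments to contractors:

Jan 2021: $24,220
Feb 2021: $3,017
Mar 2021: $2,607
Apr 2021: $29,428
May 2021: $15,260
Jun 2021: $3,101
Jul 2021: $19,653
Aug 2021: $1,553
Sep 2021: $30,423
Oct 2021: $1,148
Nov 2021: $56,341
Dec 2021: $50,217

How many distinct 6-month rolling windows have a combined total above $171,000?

0

Jan 2021–Jun 2021: $24,220 + $3,017 + $2,607 + $29,428 + $15,260 + $3,101 = $77,633 (under)
Feb 2021–Jul 2021: $3,017 + $2,607 + $29,428 + $15,260 + $3,101 + $19,653 = $73,066 (under)
Mar 2021–Aug 2021: $2,607 + $29,428 + $15,260 + $3,101 + $19,653 + $1,553 = $71,602 (under)
Apr 2021–Sep 2021: $29,428 + $15,260 + $3,101 + $19,653 + $1,553 + $30,423 = $99,418 (under)
May 2021–Oct 2021: $15,260 + $3,101 + $19,653 + $1,553 + $30,423 + $1,148 = $71,138 (under)
Jun 2021–Nov 2021: $3,101 + $19,653 + $1,553 + $30,423 + $1,148 + $56,341 = $112,219 (under)
Jul 2021–Dec 2021: $19,653 + $1,553 + $30,423 + $1,148 + $56,341 + $50,217 = $159,335 (under)
0 windows exceed the threshold.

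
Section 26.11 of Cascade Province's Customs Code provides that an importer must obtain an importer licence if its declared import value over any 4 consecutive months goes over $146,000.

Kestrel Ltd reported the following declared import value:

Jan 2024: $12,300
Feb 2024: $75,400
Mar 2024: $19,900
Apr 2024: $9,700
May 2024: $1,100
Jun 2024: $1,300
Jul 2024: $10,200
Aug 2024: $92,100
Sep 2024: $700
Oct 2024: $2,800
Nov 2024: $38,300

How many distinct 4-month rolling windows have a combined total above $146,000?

0

Jan 2024–Apr 2024: $12,300 + $75,400 + $19,900 + $9,700 = $117,300 (under)
Feb 2024–May 2024: $75,400 + $19,900 + $9,700 + $1,100 = $106,100 (under)
Mar 2024–Jun 2024: $19,900 + $9,700 + $1,100 + $1,300 = $32,000 (under)
Apr 2024–Jul 2024: $9,700 + $1,100 + $1,300 + $10,200 = $22,300 (under)
May 2024–Aug 2024: $1,100 + $1,300 + $10,200 + $92,100 = $104,700 (under)
Jun 2024–Sep 2024: $1,300 + $10,200 + $92,100 + $700 = $104,300 (under)
Jul 2024–Oct 2024: $10,200 + $92,100 + $700 + $2,800 = $105,800 (under)
Aug 2024–Nov 2024: $92,100 + $700 + $2,800 + $38,300 = $133,900 (under)
0 windows exceed the threshold.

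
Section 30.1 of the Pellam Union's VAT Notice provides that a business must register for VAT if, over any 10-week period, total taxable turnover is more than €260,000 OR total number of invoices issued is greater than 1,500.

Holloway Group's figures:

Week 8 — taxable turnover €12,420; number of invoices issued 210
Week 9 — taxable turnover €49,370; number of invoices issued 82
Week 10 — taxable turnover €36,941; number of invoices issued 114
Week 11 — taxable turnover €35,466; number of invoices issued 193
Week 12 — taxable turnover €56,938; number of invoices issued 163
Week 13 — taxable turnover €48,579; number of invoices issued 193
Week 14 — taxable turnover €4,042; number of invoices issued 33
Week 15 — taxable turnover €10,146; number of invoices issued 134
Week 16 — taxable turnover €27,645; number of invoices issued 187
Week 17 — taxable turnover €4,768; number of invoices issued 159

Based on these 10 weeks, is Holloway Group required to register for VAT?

Total taxable turnover: €12,420 + €49,370 + €36,941 + €35,466 + €56,938 + €48,579 + €4,042 + €10,146 + €27,645 + €4,768 = €286,315 (> €260,000).
Total number of invoices issued: 210 + 82 + 114 + 193 + 163 + 193 + 33 + 134 + 187 + 159 = 1,468 (≤ 1,500).
The test is 'or': at least one threshold is exceeded.

Yes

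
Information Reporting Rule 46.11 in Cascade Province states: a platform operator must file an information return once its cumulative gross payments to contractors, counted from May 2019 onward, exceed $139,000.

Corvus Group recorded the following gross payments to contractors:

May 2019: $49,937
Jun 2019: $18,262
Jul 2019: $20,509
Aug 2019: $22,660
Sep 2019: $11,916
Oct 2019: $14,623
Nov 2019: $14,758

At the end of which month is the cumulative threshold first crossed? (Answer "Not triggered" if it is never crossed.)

Through May 2019: $49,937
Through Jun 2019: $68,199
Through Jul 2019: $88,708
Through Aug 2019: $111,368
Through Sep 2019: $123,284
Through Oct 2019: $137,907
Through Nov 2019: $152,665 ← exceeds threshold

Nov 2019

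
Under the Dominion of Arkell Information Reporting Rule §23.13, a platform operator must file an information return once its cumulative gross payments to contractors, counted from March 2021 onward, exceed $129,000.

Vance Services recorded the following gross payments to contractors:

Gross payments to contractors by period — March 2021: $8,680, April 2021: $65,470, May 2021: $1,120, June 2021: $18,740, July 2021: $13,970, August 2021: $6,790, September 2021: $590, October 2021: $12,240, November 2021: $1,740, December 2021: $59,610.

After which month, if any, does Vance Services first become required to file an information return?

Through March 2021: $8,680
Through April 2021: $74,150
Through May 2021: $75,270
Through June 2021: $94,010
Through July 2021: $107,980
Through August 2021: $114,770
Through September 2021: $115,360
Through October 2021: $127,600
Through November 2021: $129,340 ← exceeds threshold

November 2021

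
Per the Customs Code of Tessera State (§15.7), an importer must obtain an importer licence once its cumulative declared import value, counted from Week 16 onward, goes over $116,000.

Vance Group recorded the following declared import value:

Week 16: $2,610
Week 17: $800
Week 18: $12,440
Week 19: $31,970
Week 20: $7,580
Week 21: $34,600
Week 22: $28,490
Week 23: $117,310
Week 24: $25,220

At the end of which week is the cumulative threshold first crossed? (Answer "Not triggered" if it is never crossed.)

Through Week 16: $2,610
Through Week 17: $3,410
Through Week 18: $15,850
Through Week 19: $47,820
Through Week 20: $55,400
Through Week 21: $90,000
Through Week 22: $118,490 ← exceeds threshold

Week 22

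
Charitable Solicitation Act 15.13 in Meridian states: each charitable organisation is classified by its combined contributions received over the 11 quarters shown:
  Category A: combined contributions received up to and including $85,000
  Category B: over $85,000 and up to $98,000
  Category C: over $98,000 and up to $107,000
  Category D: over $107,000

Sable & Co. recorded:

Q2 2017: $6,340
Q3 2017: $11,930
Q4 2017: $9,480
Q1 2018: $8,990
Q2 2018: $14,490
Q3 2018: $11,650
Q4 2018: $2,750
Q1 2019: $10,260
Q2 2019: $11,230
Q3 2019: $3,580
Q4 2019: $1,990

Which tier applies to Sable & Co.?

Combined contributions received: $6,340 + $11,930 + $9,480 + $8,990 + $14,490 + $11,650 + $2,750 + $10,260 + $11,230 + $3,580 + $1,990 = $92,690.
$85,000 < $92,690 ≤ $98,000, so Category B applies.

Category B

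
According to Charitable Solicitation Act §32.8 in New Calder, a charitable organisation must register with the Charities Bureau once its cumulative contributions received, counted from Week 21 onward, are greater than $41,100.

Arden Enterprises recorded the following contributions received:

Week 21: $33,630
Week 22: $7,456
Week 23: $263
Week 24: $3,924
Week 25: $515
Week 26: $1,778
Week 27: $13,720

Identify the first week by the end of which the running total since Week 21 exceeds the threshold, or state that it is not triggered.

Week 23

Through Week 21: $33,630
Through Week 22: $41,086
Through Week 23: $41,349 ← exceeds threshold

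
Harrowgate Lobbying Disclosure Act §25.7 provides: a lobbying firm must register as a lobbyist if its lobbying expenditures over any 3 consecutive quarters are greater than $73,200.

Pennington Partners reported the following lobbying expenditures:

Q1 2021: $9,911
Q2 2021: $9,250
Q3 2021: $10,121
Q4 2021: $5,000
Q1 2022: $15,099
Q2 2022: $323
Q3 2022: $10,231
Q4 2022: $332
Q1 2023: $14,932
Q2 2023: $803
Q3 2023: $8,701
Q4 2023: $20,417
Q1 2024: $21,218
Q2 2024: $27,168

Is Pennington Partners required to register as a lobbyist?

Q1 2021–Q3 2021: $9,911 + $9,250 + $10,121 = $29,282 (under)
Q2 2021–Q4 2021: $9,250 + $10,121 + $5,000 = $24,371 (under)
Q3 2021–Q1 2022: $10,121 + $5,000 + $15,099 = $30,220 (under)
Q4 2021–Q2 2022: $5,000 + $15,099 + $323 = $20,422 (under)
Q1 2022–Q3 2022: $15,099 + $323 + $10,231 = $25,653 (under)
Q2 2022–Q4 2022: $323 + $10,231 + $332 = $10,886 (under)
Q3 2022–Q1 2023: $10,231 + $332 + $14,932 = $25,495 (under)
Q4 2022–Q2 2023: $332 + $14,932 + $803 = $16,067 (under)
Q1 2023–Q3 2023: $14,932 + $803 + $8,701 = $24,436 (under)
Q2 2023–Q4 2023: $803 + $8,701 + $20,417 = $29,921 (under)
Q3 2023–Q1 2024: $8,701 + $20,417 + $21,218 = $50,336 (under)
Q4 2023–Q2 2024: $20,417 + $21,218 + $27,168 = $68,803 (under)
No window exceeds $73,200.

No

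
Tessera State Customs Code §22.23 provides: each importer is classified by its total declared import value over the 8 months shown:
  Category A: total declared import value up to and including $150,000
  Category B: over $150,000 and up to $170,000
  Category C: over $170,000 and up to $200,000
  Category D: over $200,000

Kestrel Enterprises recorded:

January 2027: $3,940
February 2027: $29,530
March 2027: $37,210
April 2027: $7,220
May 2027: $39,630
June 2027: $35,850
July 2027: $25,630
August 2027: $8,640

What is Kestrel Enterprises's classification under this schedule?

Category C

Total declared import value: $3,940 + $29,530 + $37,210 + $7,220 + $39,630 + $35,850 + $25,630 + $8,640 = $187,650.
$170,000 < $187,650 ≤ $200,000, so Category C applies.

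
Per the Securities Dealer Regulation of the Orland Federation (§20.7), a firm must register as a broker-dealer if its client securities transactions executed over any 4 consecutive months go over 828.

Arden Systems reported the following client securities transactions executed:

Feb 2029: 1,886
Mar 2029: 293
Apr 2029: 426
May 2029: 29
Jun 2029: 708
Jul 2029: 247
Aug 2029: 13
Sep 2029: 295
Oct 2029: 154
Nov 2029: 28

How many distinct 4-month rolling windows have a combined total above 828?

Feb 2029–May 2029: 1,886 + 293 + 426 + 29 = 2,634 (over)
Mar 2029–Jun 2029: 293 + 426 + 29 + 708 = 1,456 (over)
Apr 2029–Jul 2029: 426 + 29 + 708 + 247 = 1,410 (over)
May 2029–Aug 2029: 29 + 708 + 247 + 13 = 997 (over)
Jun 2029–Sep 2029: 708 + 247 + 13 + 295 = 1,263 (over)
Jul 2029–Oct 2029: 247 + 13 + 295 + 154 = 709 (under)
Aug 2029–Nov 2029: 13 + 295 + 154 + 28 = 490 (under)
5 windows exceed the threshold.

5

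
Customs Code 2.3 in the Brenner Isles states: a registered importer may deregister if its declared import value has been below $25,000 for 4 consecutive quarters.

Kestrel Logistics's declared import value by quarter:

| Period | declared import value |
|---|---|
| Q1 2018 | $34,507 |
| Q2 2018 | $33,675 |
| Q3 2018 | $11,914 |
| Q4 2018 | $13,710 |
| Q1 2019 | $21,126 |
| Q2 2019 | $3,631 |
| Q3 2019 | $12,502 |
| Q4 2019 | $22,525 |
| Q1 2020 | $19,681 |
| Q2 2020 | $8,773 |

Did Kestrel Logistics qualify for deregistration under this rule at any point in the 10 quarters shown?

Yes

Quarters below $25,000: Q3 2018, Q4 2018, Q1 2019, Q2 2019, Q3 2019, Q4 2019, Q1 2020, Q2 2020.
Longest run of consecutive quarters below the threshold: 8.
8 ≥ 4, so Kestrel Logistics became eligible.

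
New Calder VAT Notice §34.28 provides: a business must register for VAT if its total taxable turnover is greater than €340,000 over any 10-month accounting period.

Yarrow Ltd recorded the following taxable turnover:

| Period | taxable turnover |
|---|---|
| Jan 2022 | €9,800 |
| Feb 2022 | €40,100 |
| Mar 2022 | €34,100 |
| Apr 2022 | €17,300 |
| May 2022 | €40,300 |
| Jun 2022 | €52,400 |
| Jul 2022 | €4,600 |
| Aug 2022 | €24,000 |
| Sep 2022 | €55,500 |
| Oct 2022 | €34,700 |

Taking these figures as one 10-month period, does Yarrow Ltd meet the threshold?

No

Total taxable turnover: €9,800 + €40,100 + €34,100 + €17,300 + €40,300 + €52,400 + €4,600 + €24,000 + €55,500 + €34,700 = €312,800.
€312,800 ≤ €340,000, so the threshold is not exceeded.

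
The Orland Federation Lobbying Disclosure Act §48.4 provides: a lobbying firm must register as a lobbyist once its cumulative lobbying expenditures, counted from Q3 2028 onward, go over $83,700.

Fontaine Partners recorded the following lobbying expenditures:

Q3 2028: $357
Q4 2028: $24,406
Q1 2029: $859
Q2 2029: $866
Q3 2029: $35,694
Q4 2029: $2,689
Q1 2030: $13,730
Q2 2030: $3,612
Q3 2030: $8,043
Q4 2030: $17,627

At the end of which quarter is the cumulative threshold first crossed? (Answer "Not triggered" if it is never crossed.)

Q3 2030

Through Q3 2028: $357
Through Q4 2028: $24,763
Through Q1 2029: $25,622
Through Q2 2029: $26,488
Through Q3 2029: $62,182
Through Q4 2029: $64,871
Through Q1 2030: $78,601
Through Q2 2030: $82,213
Through Q3 2030: $90,256 ← exceeds threshold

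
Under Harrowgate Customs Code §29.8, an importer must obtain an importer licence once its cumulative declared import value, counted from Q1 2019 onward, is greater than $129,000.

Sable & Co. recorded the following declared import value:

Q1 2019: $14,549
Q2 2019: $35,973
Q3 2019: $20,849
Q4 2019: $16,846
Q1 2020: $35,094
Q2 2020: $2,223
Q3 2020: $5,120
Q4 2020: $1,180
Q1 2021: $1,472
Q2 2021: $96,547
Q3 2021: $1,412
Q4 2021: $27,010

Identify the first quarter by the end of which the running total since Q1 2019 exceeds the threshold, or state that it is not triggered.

Through Q1 2019: $14,549
Through Q2 2019: $50,522
Through Q3 2019: $71,371
Through Q4 2019: $88,217
Through Q1 2020: $123,311
Through Q2 2020: $125,534
Through Q3 2020: $130,654 ← exceeds threshold

Q3 2020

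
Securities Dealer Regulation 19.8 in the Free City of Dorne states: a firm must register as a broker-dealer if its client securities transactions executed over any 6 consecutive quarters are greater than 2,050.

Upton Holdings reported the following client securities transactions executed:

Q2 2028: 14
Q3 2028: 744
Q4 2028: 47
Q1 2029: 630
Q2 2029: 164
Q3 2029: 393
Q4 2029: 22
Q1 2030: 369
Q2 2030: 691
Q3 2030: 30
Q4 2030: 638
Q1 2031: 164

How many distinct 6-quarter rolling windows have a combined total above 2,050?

2

Q2 2028–Q3 2029: 14 + 744 + 47 + 630 + 164 + 393 = 1,992 (under)
Q3 2028–Q4 2029: 744 + 47 + 630 + 164 + 393 + 22 = 2,000 (under)
Q4 2028–Q1 2030: 47 + 630 + 164 + 393 + 22 + 369 = 1,625 (under)
Q1 2029–Q2 2030: 630 + 164 + 393 + 22 + 369 + 691 = 2,269 (over)
Q2 2029–Q3 2030: 164 + 393 + 22 + 369 + 691 + 30 = 1,669 (under)
Q3 2029–Q4 2030: 393 + 22 + 369 + 691 + 30 + 638 = 2,143 (over)
Q4 2029–Q1 2031: 22 + 369 + 691 + 30 + 638 + 164 = 1,914 (under)
2 windows exceed the threshold.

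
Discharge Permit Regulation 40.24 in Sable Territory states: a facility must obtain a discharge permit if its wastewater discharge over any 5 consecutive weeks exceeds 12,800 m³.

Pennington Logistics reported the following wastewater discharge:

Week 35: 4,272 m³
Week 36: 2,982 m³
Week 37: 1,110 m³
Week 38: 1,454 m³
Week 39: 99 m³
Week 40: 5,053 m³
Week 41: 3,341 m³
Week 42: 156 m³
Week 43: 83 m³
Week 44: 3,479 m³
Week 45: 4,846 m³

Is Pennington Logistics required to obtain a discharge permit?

Week 35–Week 39: 4,272 m³ + 2,982 m³ + 1,110 m³ + 1,454 m³ + 99 m³ = 9,917 m³ (under)
Week 36–Week 40: 2,982 m³ + 1,110 m³ + 1,454 m³ + 99 m³ + 5,053 m³ = 10,698 m³ (under)
Week 37–Week 41: 1,110 m³ + 1,454 m³ + 99 m³ + 5,053 m³ + 3,341 m³ = 11,057 m³ (under)
Week 38–Week 42: 1,454 m³ + 99 m³ + 5,053 m³ + 3,341 m³ + 156 m³ = 10,103 m³ (under)
Week 39–Week 43: 99 m³ + 5,053 m³ + 3,341 m³ + 156 m³ + 83 m³ = 8,732 m³ (under)
Week 40–Week 44: 5,053 m³ + 3,341 m³ + 156 m³ + 83 m³ + 3,479 m³ = 12,112 m³ (under)
Week 41–Week 45: 3,341 m³ + 156 m³ + 83 m³ + 3,479 m³ + 4,846 m³ = 11,905 m³ (under)
No window exceeds 12,800 m³.

No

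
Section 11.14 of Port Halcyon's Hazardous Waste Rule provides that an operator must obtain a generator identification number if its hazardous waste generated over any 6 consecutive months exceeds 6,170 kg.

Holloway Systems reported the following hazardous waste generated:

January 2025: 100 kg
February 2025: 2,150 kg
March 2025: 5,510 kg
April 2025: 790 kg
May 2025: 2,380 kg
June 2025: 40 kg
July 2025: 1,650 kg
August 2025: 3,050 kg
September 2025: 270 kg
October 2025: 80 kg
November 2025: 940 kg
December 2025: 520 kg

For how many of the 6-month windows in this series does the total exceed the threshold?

6

January 2025–June 2025: 100 kg + 2,150 kg + 5,510 kg + 790 kg + 2,380 kg + 40 kg = 10,970 kg (over)
February 2025–July 2025: 2,150 kg + 5,510 kg + 790 kg + 2,380 kg + 40 kg + 1,650 kg = 12,520 kg (over)
March 2025–August 2025: 5,510 kg + 790 kg + 2,380 kg + 40 kg + 1,650 kg + 3,050 kg = 13,420 kg (over)
April 2025–September 2025: 790 kg + 2,380 kg + 40 kg + 1,650 kg + 3,050 kg + 270 kg = 8,180 kg (over)
May 2025–October 2025: 2,380 kg + 40 kg + 1,650 kg + 3,050 kg + 270 kg + 80 kg = 7,470 kg (over)
June 2025–November 2025: 40 kg + 1,650 kg + 3,050 kg + 270 kg + 80 kg + 940 kg = 6,030 kg (under)
July 2025–December 2025: 1,650 kg + 3,050 kg + 270 kg + 80 kg + 940 kg + 520 kg = 6,510 kg (over)
6 windows exceed the threshold.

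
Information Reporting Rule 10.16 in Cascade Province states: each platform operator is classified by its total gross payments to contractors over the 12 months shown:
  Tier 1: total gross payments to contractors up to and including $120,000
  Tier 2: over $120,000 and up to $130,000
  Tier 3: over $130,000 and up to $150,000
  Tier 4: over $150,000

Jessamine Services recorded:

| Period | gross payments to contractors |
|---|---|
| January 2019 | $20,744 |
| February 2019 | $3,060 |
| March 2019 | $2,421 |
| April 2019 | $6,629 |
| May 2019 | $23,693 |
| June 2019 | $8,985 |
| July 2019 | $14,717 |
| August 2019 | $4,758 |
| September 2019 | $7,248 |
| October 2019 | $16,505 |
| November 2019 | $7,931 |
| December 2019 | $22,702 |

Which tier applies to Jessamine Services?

Tier 3

Total gross payments to contractors: $20,744 + $3,060 + $2,421 + $6,629 + $23,693 + $8,985 + $14,717 + $4,758 + $7,248 + $16,505 + $7,931 + $22,702 = $139,393.
$130,000 < $139,393 ≤ $150,000, so Tier 3 applies.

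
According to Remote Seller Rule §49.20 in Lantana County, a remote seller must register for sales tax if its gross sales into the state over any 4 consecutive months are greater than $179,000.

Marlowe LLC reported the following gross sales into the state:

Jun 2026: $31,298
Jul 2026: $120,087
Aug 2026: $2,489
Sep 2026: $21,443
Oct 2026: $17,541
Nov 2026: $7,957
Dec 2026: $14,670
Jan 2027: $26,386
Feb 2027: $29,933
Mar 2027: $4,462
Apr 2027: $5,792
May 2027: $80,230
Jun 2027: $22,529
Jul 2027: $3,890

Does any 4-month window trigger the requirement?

Jun 2026–Sep 2026: $31,298 + $120,087 + $2,489 + $21,443 = $175,317 (under)
Jul 2026–Oct 2026: $120,087 + $2,489 + $21,443 + $17,541 = $161,560 (under)
Aug 2026–Nov 2026: $2,489 + $21,443 + $17,541 + $7,957 = $49,430 (under)
Sep 2026–Dec 2026: $21,443 + $17,541 + $7,957 + $14,670 = $61,611 (under)
Oct 2026–Jan 2027: $17,541 + $7,957 + $14,670 + $26,386 = $66,554 (under)
Nov 2026–Feb 2027: $7,957 + $14,670 + $26,386 + $29,933 = $78,946 (under)
Dec 2026–Mar 2027: $14,670 + $26,386 + $29,933 + $4,462 = $75,451 (under)
Jan 2027–Apr 2027: $26,386 + $29,933 + $4,462 + $5,792 = $66,573 (under)
Feb 2027–May 2027: $29,933 + $4,462 + $5,792 + $80,230 = $120,417 (under)
Mar 2027–Jun 2027: $4,462 + $5,792 + $80,230 + $22,529 = $113,013 (under)
Apr 2027–Jul 2027: $5,792 + $80,230 + $22,529 + $3,890 = $112,441 (under)
No window exceeds $179,000.

No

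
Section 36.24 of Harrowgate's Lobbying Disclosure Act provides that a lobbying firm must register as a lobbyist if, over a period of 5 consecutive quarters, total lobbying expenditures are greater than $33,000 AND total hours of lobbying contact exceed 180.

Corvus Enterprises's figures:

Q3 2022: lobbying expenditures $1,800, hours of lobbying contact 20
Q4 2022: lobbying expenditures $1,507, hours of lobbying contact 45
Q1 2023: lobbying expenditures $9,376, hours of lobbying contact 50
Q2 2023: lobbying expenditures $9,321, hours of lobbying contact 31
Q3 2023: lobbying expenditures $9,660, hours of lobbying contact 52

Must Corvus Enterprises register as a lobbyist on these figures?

Total lobbying expenditures: $1,800 + $1,507 + $9,376 + $9,321 + $9,660 = $31,664 (≤ $33,000).
Total hours of lobbying contact: 20 + 45 + 50 + 31 + 52 = 198 (> 180).
The test is 'and': the rule requires both, and at least one is not exceeded.

No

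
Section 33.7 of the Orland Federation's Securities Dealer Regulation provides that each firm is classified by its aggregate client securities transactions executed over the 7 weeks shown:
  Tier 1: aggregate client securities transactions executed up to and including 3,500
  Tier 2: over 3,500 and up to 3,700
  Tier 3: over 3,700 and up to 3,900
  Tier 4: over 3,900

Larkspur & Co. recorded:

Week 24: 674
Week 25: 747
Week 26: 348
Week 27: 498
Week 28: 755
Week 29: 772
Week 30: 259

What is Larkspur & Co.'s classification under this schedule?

Tier 4

Aggregate client securities transactions executed: 674 + 747 + 348 + 498 + 755 + 772 + 259 = 4,053.
4,053 > 3,900, so Tier 4 applies.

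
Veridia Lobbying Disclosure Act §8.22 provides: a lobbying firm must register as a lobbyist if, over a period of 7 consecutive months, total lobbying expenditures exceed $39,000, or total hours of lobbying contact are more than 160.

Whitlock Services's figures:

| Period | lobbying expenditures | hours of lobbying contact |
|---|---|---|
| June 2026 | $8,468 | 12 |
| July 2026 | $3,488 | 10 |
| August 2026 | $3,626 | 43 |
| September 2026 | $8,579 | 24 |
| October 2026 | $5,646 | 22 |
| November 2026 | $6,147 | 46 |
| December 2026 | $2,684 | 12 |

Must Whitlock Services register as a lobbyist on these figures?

Yes

Total lobbying expenditures: $8,468 + $3,488 + $3,626 + $8,579 + $5,646 + $6,147 + $2,684 = $38,638 (≤ $39,000).
Total hours of lobbying contact: 12 + 10 + 43 + 24 + 22 + 46 + 12 = 169 (> 160).
The test is 'or': at least one threshold is exceeded.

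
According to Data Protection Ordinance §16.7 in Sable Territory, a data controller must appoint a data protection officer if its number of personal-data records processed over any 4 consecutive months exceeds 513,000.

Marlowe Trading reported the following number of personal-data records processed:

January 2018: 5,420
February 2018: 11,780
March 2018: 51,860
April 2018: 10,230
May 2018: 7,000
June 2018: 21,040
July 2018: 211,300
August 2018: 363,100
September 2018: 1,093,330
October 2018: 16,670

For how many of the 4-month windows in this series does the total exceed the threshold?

3

January 2018–April 2018: 5,420 + 11,780 + 51,860 + 10,230 = 79,290 (under)
February 2018–May 2018: 11,780 + 51,860 + 10,230 + 7,000 = 80,870 (under)
March 2018–June 2018: 51,860 + 10,230 + 7,000 + 21,040 = 90,130 (under)
April 2018–July 2018: 10,230 + 7,000 + 21,040 + 211,300 = 249,570 (under)
May 2018–August 2018: 7,000 + 21,040 + 211,300 + 363,100 = 602,440 (over)
June 2018–September 2018: 21,040 + 211,300 + 363,100 + 1,093,330 = 1,688,770 (over)
July 2018–October 2018: 211,300 + 363,100 + 1,093,330 + 16,670 = 1,684,400 (over)
3 windows exceed the threshold.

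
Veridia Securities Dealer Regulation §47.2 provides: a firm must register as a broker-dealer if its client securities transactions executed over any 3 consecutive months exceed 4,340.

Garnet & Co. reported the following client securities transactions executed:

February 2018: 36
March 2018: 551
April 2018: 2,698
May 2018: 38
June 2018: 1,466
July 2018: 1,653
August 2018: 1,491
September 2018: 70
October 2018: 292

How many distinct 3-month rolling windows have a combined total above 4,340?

1

February 2018–April 2018: 36 + 551 + 2,698 = 3,285 (under)
March 2018–May 2018: 551 + 2,698 + 38 = 3,287 (under)
April 2018–June 2018: 2,698 + 38 + 1,466 = 4,202 (under)
May 2018–July 2018: 38 + 1,466 + 1,653 = 3,157 (under)
June 2018–August 2018: 1,466 + 1,653 + 1,491 = 4,610 (over)
July 2018–September 2018: 1,653 + 1,491 + 70 = 3,214 (under)
August 2018–October 2018: 1,491 + 70 + 292 = 1,853 (under)
1 window exceeds the threshold.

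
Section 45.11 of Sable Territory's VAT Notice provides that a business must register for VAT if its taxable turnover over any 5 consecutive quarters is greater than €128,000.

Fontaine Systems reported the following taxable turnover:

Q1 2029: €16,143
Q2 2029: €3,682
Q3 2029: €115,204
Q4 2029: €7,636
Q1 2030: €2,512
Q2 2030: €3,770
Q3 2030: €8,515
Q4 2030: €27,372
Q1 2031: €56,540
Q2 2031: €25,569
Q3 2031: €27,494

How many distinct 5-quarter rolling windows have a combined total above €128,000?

4

Q1 2029–Q1 2030: €16,143 + €3,682 + €115,204 + €7,636 + €2,512 = €145,177 (over)
Q2 2029–Q2 2030: €3,682 + €115,204 + €7,636 + €2,512 + €3,770 = €132,804 (over)
Q3 2029–Q3 2030: €115,204 + €7,636 + €2,512 + €3,770 + €8,515 = €137,637 (over)
Q4 2029–Q4 2030: €7,636 + €2,512 + €3,770 + €8,515 + €27,372 = €49,805 (under)
Q1 2030–Q1 2031: €2,512 + €3,770 + €8,515 + €27,372 + €56,540 = €98,709 (under)
Q2 2030–Q2 2031: €3,770 + €8,515 + €27,372 + €56,540 + €25,569 = €121,766 (under)
Q3 2030–Q3 2031: €8,515 + €27,372 + €56,540 + €25,569 + €27,494 = €145,490 (over)
4 windows exceed the threshold.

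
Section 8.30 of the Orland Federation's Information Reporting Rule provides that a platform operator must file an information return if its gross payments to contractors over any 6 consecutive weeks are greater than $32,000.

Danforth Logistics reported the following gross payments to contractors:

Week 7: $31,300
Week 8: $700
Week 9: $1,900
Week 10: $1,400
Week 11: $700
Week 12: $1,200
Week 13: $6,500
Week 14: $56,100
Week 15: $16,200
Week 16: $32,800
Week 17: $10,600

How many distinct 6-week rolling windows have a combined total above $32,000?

5

Week 7–Week 12: $31,300 + $700 + $1,900 + $1,400 + $700 + $1,200 = $37,200 (over)
Week 8–Week 13: $700 + $1,900 + $1,400 + $700 + $1,200 + $6,500 = $12,400 (under)
Week 9–Week 14: $1,900 + $1,400 + $700 + $1,200 + $6,500 + $56,100 = $67,800 (over)
Week 10–Week 15: $1,400 + $700 + $1,200 + $6,500 + $56,100 + $16,200 = $82,100 (over)
Week 11–Week 16: $700 + $1,200 + $6,500 + $56,100 + $16,200 + $32,800 = $113,500 (over)
Week 12–Week 17: $1,200 + $6,500 + $56,100 + $16,200 + $32,800 + $10,600 = $123,400 (over)
5 windows exceed the threshold.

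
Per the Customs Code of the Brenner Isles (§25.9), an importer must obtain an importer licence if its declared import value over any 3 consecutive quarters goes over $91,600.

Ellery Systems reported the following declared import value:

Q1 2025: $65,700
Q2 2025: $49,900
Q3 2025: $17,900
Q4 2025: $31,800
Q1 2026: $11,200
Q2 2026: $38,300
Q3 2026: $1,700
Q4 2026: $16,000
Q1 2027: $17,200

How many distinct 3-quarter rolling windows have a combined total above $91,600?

2

Q1 2025–Q3 2025: $65,700 + $49,900 + $17,900 = $133,500 (over)
Q2 2025–Q4 2025: $49,900 + $17,900 + $31,800 = $99,600 (over)
Q3 2025–Q1 2026: $17,900 + $31,800 + $11,200 = $60,900 (under)
Q4 2025–Q2 2026: $31,800 + $11,200 + $38,300 = $81,300 (under)
Q1 2026–Q3 2026: $11,200 + $38,300 + $1,700 = $51,200 (under)
Q2 2026–Q4 2026: $38,300 + $1,700 + $16,000 = $56,000 (under)
Q3 2026–Q1 2027: $1,700 + $16,000 + $17,200 = $34,900 (under)
2 windows exceed the threshold.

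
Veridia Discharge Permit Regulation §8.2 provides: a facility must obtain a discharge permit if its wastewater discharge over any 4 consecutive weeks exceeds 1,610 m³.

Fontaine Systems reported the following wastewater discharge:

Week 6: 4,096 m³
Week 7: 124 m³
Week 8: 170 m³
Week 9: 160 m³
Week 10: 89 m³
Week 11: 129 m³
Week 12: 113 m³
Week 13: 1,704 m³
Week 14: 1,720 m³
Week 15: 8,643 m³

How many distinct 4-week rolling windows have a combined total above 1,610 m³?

4

Week 6–Week 9: 4,096 m³ + 124 m³ + 170 m³ + 160 m³ = 4,550 m³ (over)
Week 7–Week 10: 124 m³ + 170 m³ + 160 m³ + 89 m³ = 543 m³ (under)
Week 8–Week 11: 170 m³ + 160 m³ + 89 m³ + 129 m³ = 548 m³ (under)
Week 9–Week 12: 160 m³ + 89 m³ + 129 m³ + 113 m³ = 491 m³ (under)
Week 10–Week 13: 89 m³ + 129 m³ + 113 m³ + 1,704 m³ = 2,035 m³ (over)
Week 11–Week 14: 129 m³ + 113 m³ + 1,704 m³ + 1,720 m³ = 3,666 m³ (over)
Week 12–Week 15: 113 m³ + 1,704 m³ + 1,720 m³ + 8,643 m³ = 12,180 m³ (over)
4 windows exceed the threshold.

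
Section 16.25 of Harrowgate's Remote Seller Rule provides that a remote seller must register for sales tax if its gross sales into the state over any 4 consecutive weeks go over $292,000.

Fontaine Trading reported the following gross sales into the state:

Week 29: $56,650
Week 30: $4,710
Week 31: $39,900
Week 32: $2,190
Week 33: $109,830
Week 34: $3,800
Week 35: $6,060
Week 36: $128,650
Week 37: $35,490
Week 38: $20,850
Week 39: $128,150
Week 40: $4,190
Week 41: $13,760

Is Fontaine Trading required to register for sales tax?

Week 29–Week 32: $56,650 + $4,710 + $39,900 + $2,190 = $103,450 (under)
Week 30–Week 33: $4,710 + $39,900 + $2,190 + $109,830 = $156,630 (under)
Week 31–Week 34: $39,900 + $2,190 + $109,830 + $3,800 = $155,720 (under)
Week 32–Week 35: $2,190 + $109,830 + $3,800 + $6,060 = $121,880 (under)
Week 33–Week 36: $109,830 + $3,800 + $6,060 + $128,650 = $248,340 (under)
Week 34–Week 37: $3,800 + $6,060 + $128,650 + $35,490 = $174,000 (under)
Week 35–Week 38: $6,060 + $128,650 + $35,490 + $20,850 = $191,050 (under)
Week 36–Week 39: $128,650 + $35,490 + $20,850 + $128,150 = $313,140 (over)
Week 37–Week 40: $35,490 + $20,850 + $128,150 + $4,190 = $188,680 (under)
Week 38–Week 41: $20,850 + $128,150 + $4,190 + $13,760 = $166,950 (under)
At least one window exceeds $292,000.

Yes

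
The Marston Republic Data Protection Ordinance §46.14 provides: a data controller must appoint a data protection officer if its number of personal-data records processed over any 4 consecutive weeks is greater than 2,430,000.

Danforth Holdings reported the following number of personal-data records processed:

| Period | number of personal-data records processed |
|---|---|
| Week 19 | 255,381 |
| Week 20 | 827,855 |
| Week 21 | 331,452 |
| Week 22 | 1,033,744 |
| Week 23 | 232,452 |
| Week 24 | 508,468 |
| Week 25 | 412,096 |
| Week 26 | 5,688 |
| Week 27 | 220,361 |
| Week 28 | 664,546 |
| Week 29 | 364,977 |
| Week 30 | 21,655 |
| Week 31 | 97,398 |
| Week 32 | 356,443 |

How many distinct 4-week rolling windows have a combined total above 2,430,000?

Week 19–Week 22: 255,381 + 827,855 + 331,452 + 1,033,744 = 2,448,432 (over)
Week 20–Week 23: 827,855 + 331,452 + 1,033,744 + 232,452 = 2,425,503 (under)
Week 21–Week 24: 331,452 + 1,033,744 + 232,452 + 508,468 = 2,106,116 (under)
Week 22–Week 25: 1,033,744 + 232,452 + 508,468 + 412,096 = 2,186,760 (under)
Week 23–Week 26: 232,452 + 508,468 + 412,096 + 5,688 = 1,158,704 (under)
Week 24–Week 27: 508,468 + 412,096 + 5,688 + 220,361 = 1,146,613 (under)
Week 25–Week 28: 412,096 + 5,688 + 220,361 + 664,546 = 1,302,691 (under)
Week 26–Week 29: 5,688 + 220,361 + 664,546 + 364,977 = 1,255,572 (under)
Week 27–Week 30: 220,361 + 664,546 + 364,977 + 21,655 = 1,271,539 (under)
Week 28–Week 31: 664,546 + 364,977 + 21,655 + 97,398 = 1,148,576 (under)
Week 29–Week 32: 364,977 + 21,655 + 97,398 + 356,443 = 840,473 (under)
1 window exceeds the threshold.

1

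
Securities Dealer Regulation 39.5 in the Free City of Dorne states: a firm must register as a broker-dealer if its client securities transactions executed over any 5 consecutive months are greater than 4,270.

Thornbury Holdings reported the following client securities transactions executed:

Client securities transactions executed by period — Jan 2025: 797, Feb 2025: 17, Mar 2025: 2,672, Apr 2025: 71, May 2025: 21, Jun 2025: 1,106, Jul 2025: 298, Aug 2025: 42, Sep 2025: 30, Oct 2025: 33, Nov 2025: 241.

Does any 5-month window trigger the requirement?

No

Jan 2025–May 2025: 797 + 17 + 2,672 + 71 + 21 = 3,578 (under)
Feb 2025–Jun 2025: 17 + 2,672 + 71 + 21 + 1,106 = 3,887 (under)
Mar 2025–Jul 2025: 2,672 + 71 + 21 + 1,106 + 298 = 4,168 (under)
Apr 2025–Aug 2025: 71 + 21 + 1,106 + 298 + 42 = 1,538 (under)
May 2025–Sep 2025: 21 + 1,106 + 298 + 42 + 30 = 1,497 (under)
Jun 2025–Oct 2025: 1,106 + 298 + 42 + 30 + 33 = 1,509 (under)
Jul 2025–Nov 2025: 298 + 42 + 30 + 33 + 241 = 644 (under)
No window exceeds 4,270.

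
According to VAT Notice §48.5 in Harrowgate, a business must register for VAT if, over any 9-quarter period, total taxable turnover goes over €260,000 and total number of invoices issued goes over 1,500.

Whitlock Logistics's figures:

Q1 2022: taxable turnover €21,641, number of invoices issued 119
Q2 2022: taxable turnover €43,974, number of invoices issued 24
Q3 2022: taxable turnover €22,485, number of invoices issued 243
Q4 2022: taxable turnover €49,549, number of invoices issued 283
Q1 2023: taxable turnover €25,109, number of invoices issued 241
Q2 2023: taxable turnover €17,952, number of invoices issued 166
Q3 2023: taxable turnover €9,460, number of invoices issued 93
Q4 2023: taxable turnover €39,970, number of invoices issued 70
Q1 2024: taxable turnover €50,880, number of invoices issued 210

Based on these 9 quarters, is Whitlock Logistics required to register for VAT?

No

Total taxable turnover: €21,641 + €43,974 + €22,485 + €49,549 + €25,109 + €17,952 + €9,460 + €39,970 + €50,880 = €281,020 (> €260,000).
Total number of invoices issued: 119 + 24 + 243 + 283 + 241 + 166 + 93 + 70 + 210 = 1,449 (≤ 1,500).
The test is 'and': the rule requires both, and at least one is not exceeded.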